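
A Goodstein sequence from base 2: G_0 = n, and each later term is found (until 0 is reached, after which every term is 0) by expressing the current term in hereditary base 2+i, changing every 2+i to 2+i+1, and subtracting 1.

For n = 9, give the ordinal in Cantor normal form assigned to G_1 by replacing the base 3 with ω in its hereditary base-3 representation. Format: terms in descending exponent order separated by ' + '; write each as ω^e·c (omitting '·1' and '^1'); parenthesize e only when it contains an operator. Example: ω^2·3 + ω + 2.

[0] 9 ≡ 2^(2 + 1) + 1 (base 2). Lift 3: 82. −1: 81.
[1] 81 ≡ 3^(3 + 1) (base 3). Lift 4: 1024. −1: 1023.

ω^(ω + 1)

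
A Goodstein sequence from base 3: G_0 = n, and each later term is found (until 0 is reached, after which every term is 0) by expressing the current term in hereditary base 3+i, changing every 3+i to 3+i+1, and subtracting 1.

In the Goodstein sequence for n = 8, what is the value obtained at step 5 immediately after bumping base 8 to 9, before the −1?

[0] 8 ≡ 2·3 + 2 (base 3). Lift 4: 10. −1: 9.
[1] 9 ≡ 2·4 + 1 (base 4). Lift 5: 11. −1: 10.
[2] 10 ≡ 2·5 (base 5). Lift 6: 12. −1: 11.
[3] 11 ≡ 6 + 5 (base 6). Lift 7: 12. −1: 11.
[4] 11 ≡ 7 + 4 (base 7). Lift 8: 12. −1: 11.

12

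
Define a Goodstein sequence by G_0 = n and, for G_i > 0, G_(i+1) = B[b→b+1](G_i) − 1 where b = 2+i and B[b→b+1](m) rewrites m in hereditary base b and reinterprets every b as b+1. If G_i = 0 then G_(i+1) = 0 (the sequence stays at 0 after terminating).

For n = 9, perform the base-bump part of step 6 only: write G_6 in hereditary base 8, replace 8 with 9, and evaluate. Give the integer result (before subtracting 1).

G_0 = 9. HB_2(9) = 2^(2 + 1) + 1. Bump = 82. G_1 = 81.
G_1 = 81. HB_3(81) = 3^(3 + 1). Bump = 1024. G_2 = 1023.
G_2 = 1023. HB_4(1023) = 3·4^4 + 3·4^3 + 3·4^2 + 3·4 + 3. Bump = 9843. G_3 = 9842.
G_3 = 9842. HB_5(9842) = 3·5^5 + 3·5^3 + 3·5^2 + 3·5 + 2. Bump = 140744. G_4 = 140743.
G_4 = 140743. HB_6(140743) = 3·6^6 + 3·6^3 + 3·6^2 + 3·6 + 1. Bump = 2471827. G_5 = 2471826.
G_5 = 2471826. HB_7(2471826) = 3·7^7 + 3·7^3 + 3·7^2 + 3·7. Bump = 50333400. G_6 = 50333399.

1162263922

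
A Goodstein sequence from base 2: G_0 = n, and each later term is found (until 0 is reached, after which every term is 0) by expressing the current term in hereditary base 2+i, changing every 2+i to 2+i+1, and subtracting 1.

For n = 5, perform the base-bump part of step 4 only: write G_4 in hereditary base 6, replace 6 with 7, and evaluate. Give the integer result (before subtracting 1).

5 —HB2→ 2^2 + 1 —bump→ 3^3 + 1 = 28 —(−1)→ 27
27 —HB3→ 3^3 —bump→ 4^4 = 256 —(−1)→ 255
255 —HB4→ 3·4^3 + 3·4^2 + 3·4 + 3 —bump→ 3·5^3 + 3·5^2 + 3·5 + 3 = 468 —(−1)→ 467
467 —HB5→ 3·5^3 + 3·5^2 + 3·5 + 2 —bump→ 3·6^3 + 3·6^2 + 3·6 + 2 = 776 —(−1)→ 775

1198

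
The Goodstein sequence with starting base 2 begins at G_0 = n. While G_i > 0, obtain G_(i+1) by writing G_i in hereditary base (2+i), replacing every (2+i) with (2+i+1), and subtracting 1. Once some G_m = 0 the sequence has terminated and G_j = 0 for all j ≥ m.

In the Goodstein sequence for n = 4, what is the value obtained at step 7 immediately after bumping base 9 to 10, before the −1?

212

4 —HB2→ 2^2 —bump→ 3^3 = 27 —(−1)→ 26
26 —HB3→ 2·3^2 + 2·3 + 2 —bump→ 2·4^2 + 2·4 + 2 = 42 —(−1)→ 41
41 —HB4→ 2·4^2 + 2·4 + 1 —bump→ 2·5^2 + 2·5 + 1 = 61 —(−1)→ 60
60 —HB5→ 2·5^2 + 2·5 —bump→ 2·6^2 + 2·6 = 84 —(−1)→ 83
83 —HB6→ 2·6^2 + 6 + 5 —bump→ 2·7^2 + 7 + 5 = 110 —(−1)→ 109
109 —HB7→ 2·7^2 + 7 + 4 —bump→ 2·8^2 + 8 + 4 = 140 —(−1)→ 139
139 —HB8→ 2·8^2 + 8 + 3 —bump→ 2·9^2 + 9 + 3 = 174 —(−1)→ 173
173 —HB9→ 2·9^2 + 9 + 2 —bump→ 2·10^2 + 10 + 2 = 212 —(−1)→ 211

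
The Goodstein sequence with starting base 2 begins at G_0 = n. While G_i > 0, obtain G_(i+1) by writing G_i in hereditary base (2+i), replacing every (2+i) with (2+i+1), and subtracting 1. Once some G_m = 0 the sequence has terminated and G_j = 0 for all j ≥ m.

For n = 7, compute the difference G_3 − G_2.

2868

G_0 = 7. HB_2(7) = 2^2 + 2 + 1. Bump = 31. G_1 = 30.
G_1 = 30. HB_3(30) = 3^3 + 3. Bump = 260. G_2 = 259.
G_2 = 259. HB_4(259) = 4^4 + 3. Bump = 3128. G_3 = 3127.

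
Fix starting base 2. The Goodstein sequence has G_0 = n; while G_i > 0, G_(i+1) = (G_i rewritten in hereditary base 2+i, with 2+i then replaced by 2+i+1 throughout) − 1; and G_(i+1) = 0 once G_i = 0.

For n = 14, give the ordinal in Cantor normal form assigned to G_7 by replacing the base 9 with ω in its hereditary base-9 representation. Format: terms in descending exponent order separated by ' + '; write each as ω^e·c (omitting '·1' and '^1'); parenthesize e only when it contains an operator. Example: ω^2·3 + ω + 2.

step 0: 14 = 2^(2 + 1) + 2^2 + 2; sub 3 for 2: 3^(3 + 1) + 3^3 + 3; = 111; G_1 = 111−1 = 110
step 1: 110 = 3^(3 + 1) + 3^3 + 2; sub 4 for 3: 4^(4 + 1) + 4^4 + 2; = 1282; G_2 = 1282−1 = 1281
step 2: 1281 = 4^(4 + 1) + 4^4 + 1; sub 5 for 4: 5^(5 + 1) + 5^5 + 1; = 18751; G_3 = 18751−1 = 18750
step 3: 18750 = 5^(5 + 1) + 5^5; sub 6 for 5: 6^(6 + 1) + 6^6; = 326592; G_4 = 326592−1 = 326591
step 4: 326591 = 6^(6 + 1) + 5·6^5 + 5·6^4 + 5·6^3 + 5·6^2 + 5·6 + 5; sub 7 for 6: 7^(7 + 1) + 5·7^5 + 5·7^4 + 5·7^3 + 5·7^2 + 5·7 + 5; = 5862841; G_5 = 5862841−1 = 5862840
step 5: 5862840 = 7^(7 + 1) + 5·7^5 + 5·7^4 + 5·7^3 + 5·7^2 + 5·7 + 4; sub 8 for 7: 8^(8 + 1) + 5·8^5 + 5·8^4 + 5·8^3 + 5·8^2 + 5·8 + 4; = 134404972; G_6 = 134404972−1 = 134404971
step 6: 134404971 = 8^(8 + 1) + 5·8^5 + 5·8^4 + 5·8^3 + 5·8^2 + 5·8 + 3; sub 9 for 8: 9^(9 + 1) + 5·9^5 + 5·9^4 + 5·9^3 + 5·9^2 + 5·9 + 3; = 3487116549; G_7 = 3487116549−1 = 3487116548
step 7: 3487116548 = 9^(9 + 1) + 5·9^5 + 5·9^4 + 5·9^3 + 5·9^2 + 5·9 + 2; sub 10 for 9: 10^(10 + 1) + 5·10^5 + 5·10^4 + 5·10^3 + 5·10^2 + 5·10 + 2; = 100000555552; G_8 = 100000555552−1 = 100000555551

ω^(ω + 1) + ω^5·5 + ω^4·5 + ω^3·5 + ω^2·5 + ω·5 + 2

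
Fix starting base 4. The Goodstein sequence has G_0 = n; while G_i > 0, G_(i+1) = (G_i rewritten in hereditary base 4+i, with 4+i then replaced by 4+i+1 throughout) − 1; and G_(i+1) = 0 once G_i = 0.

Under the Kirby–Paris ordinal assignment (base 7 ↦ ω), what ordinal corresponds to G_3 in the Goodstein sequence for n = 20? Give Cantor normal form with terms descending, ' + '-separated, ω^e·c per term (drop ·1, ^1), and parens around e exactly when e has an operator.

ω^2 + 2

i=0: 20 = 4^2 + 4 (b=4); 4→5: 5^2 + 5 = 30; 30−1 = 29
i=1: 29 = 5^2 + 4 (b=5); 5→6: 6^2 + 4 = 40; 40−1 = 39
i=2: 39 = 6^2 + 3 (b=6); 6→7: 7^2 + 3 = 52; 52−1 = 51
i=3: 51 = 7^2 + 2 (b=7); 7→8: 8^2 + 2 = 66; 66−1 = 65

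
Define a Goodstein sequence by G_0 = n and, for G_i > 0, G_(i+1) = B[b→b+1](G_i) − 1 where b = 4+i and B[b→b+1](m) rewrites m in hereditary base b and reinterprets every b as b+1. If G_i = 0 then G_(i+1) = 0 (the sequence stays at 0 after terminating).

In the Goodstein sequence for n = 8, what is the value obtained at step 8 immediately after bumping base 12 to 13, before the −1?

base 4: 8 = 2·4; at 5: 2·5 = 10; next = 9
base 5: 9 = 5 + 4; at 6: 6 + 4 = 10; next = 9
base 6: 9 = 6 + 3; at 7: 7 + 3 = 10; next = 9
base 7: 9 = 7 + 2; at 8: 8 + 2 = 10; next = 9
base 8: 9 = 8 + 1; at 9: 9 + 1 = 10; next = 9
base 9: 9 = 9; at 10: 10 = 10; next = 9
base 10: 9 = 9; at 11: 9 = 9; next = 8
base 11: 8 = 8; at 12: 8 = 8; next = 7
base 12: 7 = 7; at 13: 7 = 7; next = 6

7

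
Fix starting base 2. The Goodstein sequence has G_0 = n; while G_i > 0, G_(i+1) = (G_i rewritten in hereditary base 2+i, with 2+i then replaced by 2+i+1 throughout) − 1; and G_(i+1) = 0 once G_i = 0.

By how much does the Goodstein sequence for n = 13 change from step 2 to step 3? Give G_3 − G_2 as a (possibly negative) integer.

G_0=13  [base 2] 2^(2 + 1) + 2^2 + 1  →[2↦3]→  3^(3 + 1) + 3^3 + 1 = 109  −1 ⇒ G_1=108
G_1=108  [base 3] 3^(3 + 1) + 3^3  →[3↦4]→  4^(4 + 1) + 4^4 = 1280  −1 ⇒ G_2=1279
G_2=1279  [base 4] 4^(4 + 1) + 3·4^3 + 3·4^2 + 3·4 + 3  →[4↦5]→  5^(5 + 1) + 3·5^3 + 3·5^2 + 3·5 + 3 = 16093  −1 ⇒ G_3=16092

14813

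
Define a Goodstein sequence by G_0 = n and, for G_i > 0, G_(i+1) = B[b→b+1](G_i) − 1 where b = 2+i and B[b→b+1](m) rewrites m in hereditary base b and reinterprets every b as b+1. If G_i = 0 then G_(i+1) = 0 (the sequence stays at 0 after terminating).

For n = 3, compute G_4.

base 2: 3 = 2 + 1; at 3: 3 + 1 = 4; next = 3
base 3: 3 = 3; at 4: 4 = 4; next = 3
base 4: 3 = 3; at 5: 3 = 3; next = 2
base 5: 2 = 2; at 6: 2 = 2; next = 1

1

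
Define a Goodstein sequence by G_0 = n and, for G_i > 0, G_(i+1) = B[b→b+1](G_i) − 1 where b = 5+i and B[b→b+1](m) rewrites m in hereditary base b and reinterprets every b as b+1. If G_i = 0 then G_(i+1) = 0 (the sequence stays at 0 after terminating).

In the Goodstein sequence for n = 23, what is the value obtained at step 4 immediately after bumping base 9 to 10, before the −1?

23 —HB5→ 4·5 + 3 —bump→ 4·6 + 3 = 27 —(−1)→ 26
26 —HB6→ 4·6 + 2 —bump→ 4·7 + 2 = 30 —(−1)→ 29
29 —HB7→ 4·7 + 1 —bump→ 4·8 + 1 = 33 —(−1)→ 32
32 —HB8→ 4·8 —bump→ 4·9 = 36 —(−1)→ 35
35 —HB9→ 3·9 + 8 —bump→ 3·10 + 8 = 38 —(−1)→ 37

38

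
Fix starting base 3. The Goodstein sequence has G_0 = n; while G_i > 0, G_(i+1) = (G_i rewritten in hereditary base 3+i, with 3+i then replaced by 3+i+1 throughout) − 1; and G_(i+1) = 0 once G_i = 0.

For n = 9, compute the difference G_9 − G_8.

G_0=9  [base 3] 3^2  →[3↦4]→  4^2 = 16  −1 ⇒ G_1=15
G_1=15  [base 4] 3·4 + 3  →[4↦5]→  3·5 + 3 = 18  −1 ⇒ G_2=17
G_2=17  [base 5] 3·5 + 2  →[5↦6]→  3·6 + 2 = 20  −1 ⇒ G_3=19
G_3=19  [base 6] 3·6 + 1  →[6↦7]→  3·7 + 1 = 22  −1 ⇒ G_4=21
G_4=21  [base 7] 3·7  →[7↦8]→  3·8 = 24  −1 ⇒ G_5=23
G_5=23  [base 8] 2·8 + 7  →[8↦9]→  2·9 + 7 = 25  −1 ⇒ G_6=24
G_6=24  [base 9] 2·9 + 6  →[9↦10]→  2·10 + 6 = 26  −1 ⇒ G_7=25
G_7=25  [base 10] 2·10 + 5  →[10↦11]→  2·11 + 5 = 27  −1 ⇒ G_8=26
G_8=26  [base 11] 2·11 + 4  →[11↦12]→  2·12 + 4 = 28  −1 ⇒ G_9=27

1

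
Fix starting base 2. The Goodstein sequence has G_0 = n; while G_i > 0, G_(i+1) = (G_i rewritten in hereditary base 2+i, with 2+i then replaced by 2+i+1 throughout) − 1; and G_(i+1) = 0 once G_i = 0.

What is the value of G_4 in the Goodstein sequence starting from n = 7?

46657

i=0: 7 = 2^2 + 2 + 1 (b=2); 2→3: 3^3 + 3 + 1 = 31; 31−1 = 30
i=1: 30 = 3^3 + 3 (b=3); 3→4: 4^4 + 4 = 260; 260−1 = 259
i=2: 259 = 4^4 + 3 (b=4); 4→5: 5^5 + 3 = 3128; 3128−1 = 3127
i=3: 3127 = 5^5 + 2 (b=5); 5→6: 6^6 + 2 = 46658; 46658−1 = 46657
i=4: 46657 = 6^6 + 1 (b=6); 6→7: 7^7 + 1 = 823544; 823544−1 = 823543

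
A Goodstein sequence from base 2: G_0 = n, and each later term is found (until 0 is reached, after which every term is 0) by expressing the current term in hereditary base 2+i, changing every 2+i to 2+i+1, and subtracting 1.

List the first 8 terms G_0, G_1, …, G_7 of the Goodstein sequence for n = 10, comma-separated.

10, 83, 1025, 15625, 279935, 4215754, 84073323, 1937434592

G_0 = 10. HB_2(10) = 2^(2 + 1) + 2. Bump = 84. G_1 = 83.
G_1 = 83. HB_3(83) = 3^(3 + 1) + 2. Bump = 1026. G_2 = 1025.
G_2 = 1025. HB_4(1025) = 4^(4 + 1) + 1. Bump = 15626. G_3 = 15625.
G_3 = 15625. HB_5(15625) = 5^(5 + 1). Bump = 279936. G_4 = 279935.
G_4 = 279935. HB_6(279935) = 5·6^6 + 5·6^5 + 5·6^4 + 5·6^3 + 5·6^2 + 5·6 + 5. Bump = 4215755. G_5 = 4215754.
G_5 = 4215754. HB_7(4215754) = 5·7^7 + 5·7^5 + 5·7^4 + 5·7^3 + 5·7^2 + 5·7 + 4. Bump = 84073324. G_6 = 84073323.
G_6 = 84073323. HB_8(84073323) = 5·8^8 + 5·8^5 + 5·8^4 + 5·8^3 + 5·8^2 + 5·8 + 3. Bump = 1937434593. G_7 = 1937434592.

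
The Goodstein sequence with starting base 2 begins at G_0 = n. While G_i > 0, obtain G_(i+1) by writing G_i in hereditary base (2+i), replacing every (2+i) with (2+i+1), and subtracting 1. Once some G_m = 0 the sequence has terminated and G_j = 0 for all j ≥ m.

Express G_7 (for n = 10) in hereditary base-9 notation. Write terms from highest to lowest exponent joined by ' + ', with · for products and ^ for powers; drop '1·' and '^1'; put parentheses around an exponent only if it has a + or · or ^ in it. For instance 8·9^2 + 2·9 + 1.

5·9^9 + 5·9^5 + 5·9^4 + 5·9^3 + 5·9^2 + 5·9 + 2

G_0=10  [base 2] 2^(2 + 1) + 2  →[2↦3]→  3^(3 + 1) + 3 = 84  −1 ⇒ G_1=83
G_1=83  [base 3] 3^(3 + 1) + 2  →[3↦4]→  4^(4 + 1) + 2 = 1026  −1 ⇒ G_2=1025
G_2=1025  [base 4] 4^(4 + 1) + 1  →[4↦5]→  5^(5 + 1) + 1 = 15626  −1 ⇒ G_3=15625
G_3=15625  [base 5] 5^(5 + 1)  →[5↦6]→  6^(6 + 1) = 279936  −1 ⇒ G_4=279935
G_4=279935  [base 6] 5·6^6 + 5·6^5 + 5·6^4 + 5·6^3 + 5·6^2 + 5·6 + 5  →[6↦7]→  5·7^7 + 5·7^5 + 5·7^4 + 5·7^3 + 5·7^2 + 5·7 + 5 = 4215755  −1 ⇒ G_5=4215754
G_5=4215754  [base 7] 5·7^7 + 5·7^5 + 5·7^4 + 5·7^3 + 5·7^2 + 5·7 + 4  →[7↦8]→  5·8^8 + 5·8^5 + 5·8^4 + 5·8^3 + 5·8^2 + 5·8 + 4 = 84073324  −1 ⇒ G_6=84073323
G_6=84073323  [base 8] 5·8^8 + 5·8^5 + 5·8^4 + 5·8^3 + 5·8^2 + 5·8 + 3  →[8↦9]→  5·9^9 + 5·9^5 + 5·9^4 + 5·9^3 + 5·9^2 + 5·9 + 3 = 1937434593  −1 ⇒ G_7=1937434592
G_7=1937434592  [base 9] 5·9^9 + 5·9^5 + 5·9^4 + 5·9^3 + 5·9^2 + 5·9 + 2  →[9↦10]→  5·10^10 + 5·10^5 + 5·10^4 + 5·10^3 + 5·10^2 + 5·10 + 2 = 50000555552  −1 ⇒ G_8=50000555551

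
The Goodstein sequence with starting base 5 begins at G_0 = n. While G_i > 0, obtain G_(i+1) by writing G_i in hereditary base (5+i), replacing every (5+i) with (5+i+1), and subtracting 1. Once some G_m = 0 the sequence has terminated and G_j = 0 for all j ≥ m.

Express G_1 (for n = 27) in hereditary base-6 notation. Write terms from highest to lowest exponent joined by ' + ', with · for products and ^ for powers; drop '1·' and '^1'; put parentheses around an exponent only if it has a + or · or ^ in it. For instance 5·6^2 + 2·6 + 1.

6^2 + 1

base 5: 27 = 5^2 + 2; at 6: 6^2 + 2 = 38; next = 37
base 6: 37 = 6^2 + 1; at 7: 7^2 + 1 = 50; next = 49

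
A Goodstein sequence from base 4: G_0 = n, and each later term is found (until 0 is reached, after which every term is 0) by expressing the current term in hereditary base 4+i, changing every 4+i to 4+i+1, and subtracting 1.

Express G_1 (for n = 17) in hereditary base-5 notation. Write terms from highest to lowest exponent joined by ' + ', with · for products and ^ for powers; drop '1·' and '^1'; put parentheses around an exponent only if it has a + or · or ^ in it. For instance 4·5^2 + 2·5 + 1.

G_0=17  [base 4] 4^2 + 1  →[4↦5]→  5^2 + 1 = 26  −1 ⇒ G_1=25
G_1=25  [base 5] 5^2  →[5↦6]→  6^2 = 36  −1 ⇒ G_2=35

5^2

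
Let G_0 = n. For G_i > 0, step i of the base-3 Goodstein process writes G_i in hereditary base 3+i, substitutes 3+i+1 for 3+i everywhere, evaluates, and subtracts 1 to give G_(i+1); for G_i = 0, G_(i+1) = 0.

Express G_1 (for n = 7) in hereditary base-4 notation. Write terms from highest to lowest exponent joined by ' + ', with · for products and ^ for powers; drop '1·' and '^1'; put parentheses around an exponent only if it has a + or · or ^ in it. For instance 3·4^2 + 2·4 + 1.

step 0: 7 = 2·3 + 1; sub 4 for 3: 2·4 + 1; = 9; G_1 = 9−1 = 8
step 1: 8 = 2·4; sub 5 for 4: 2·5; = 10; G_2 = 10−1 = 9

2·4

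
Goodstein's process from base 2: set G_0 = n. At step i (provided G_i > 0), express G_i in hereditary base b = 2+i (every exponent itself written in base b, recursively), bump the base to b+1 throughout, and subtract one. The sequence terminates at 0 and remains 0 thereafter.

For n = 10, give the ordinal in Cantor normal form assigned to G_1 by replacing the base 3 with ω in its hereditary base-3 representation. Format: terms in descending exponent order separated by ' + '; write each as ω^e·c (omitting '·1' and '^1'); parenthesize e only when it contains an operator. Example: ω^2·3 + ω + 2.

10 —HB2→ 2^(2 + 1) + 2 —bump→ 3^(3 + 1) + 3 = 84 —(−1)→ 83
83 —HB3→ 3^(3 + 1) + 2 —bump→ 4^(4 + 1) + 2 = 1026 —(−1)→ 1025

ω^(ω + 1) + 2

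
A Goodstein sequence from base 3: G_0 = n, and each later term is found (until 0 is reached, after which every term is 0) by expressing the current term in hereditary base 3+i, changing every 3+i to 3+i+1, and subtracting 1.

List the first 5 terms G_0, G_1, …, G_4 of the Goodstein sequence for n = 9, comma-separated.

(0) 9|_3 = 3^2 ↦ 4^2|_4 = 16 ⇒ 15
(1) 15|_4 = 3·4 + 3 ↦ 3·5 + 3|_5 = 18 ⇒ 17
(2) 17|_5 = 3·5 + 2 ↦ 3·6 + 2|_6 = 20 ⇒ 19
(3) 19|_6 = 3·6 + 1 ↦ 3·7 + 1|_7 = 22 ⇒ 21

9, 15, 17, 19, 21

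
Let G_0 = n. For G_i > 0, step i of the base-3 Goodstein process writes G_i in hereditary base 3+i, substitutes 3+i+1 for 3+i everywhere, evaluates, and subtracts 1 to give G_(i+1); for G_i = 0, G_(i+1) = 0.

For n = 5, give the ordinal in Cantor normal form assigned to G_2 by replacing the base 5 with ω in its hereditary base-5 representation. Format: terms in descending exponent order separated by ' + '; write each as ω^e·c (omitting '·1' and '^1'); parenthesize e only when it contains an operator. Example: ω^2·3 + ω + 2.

ω

i=0: 5 = 3 + 2 (b=3); 3→4: 4 + 2 = 6; 6−1 = 5
i=1: 5 = 4 + 1 (b=4); 4→5: 5 + 1 = 6; 6−1 = 5
i=2: 5 = 5 (b=5); 5→6: 6 = 6; 6−1 = 5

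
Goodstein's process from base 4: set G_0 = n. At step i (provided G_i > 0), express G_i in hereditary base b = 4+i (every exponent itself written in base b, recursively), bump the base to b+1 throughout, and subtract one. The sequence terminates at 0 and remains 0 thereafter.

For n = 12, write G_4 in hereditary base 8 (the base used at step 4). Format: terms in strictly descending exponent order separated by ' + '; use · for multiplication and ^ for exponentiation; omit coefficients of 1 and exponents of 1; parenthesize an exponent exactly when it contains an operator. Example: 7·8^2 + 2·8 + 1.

i=0: 12 = 3·4 (b=4); 4→5: 3·5 = 15; 15−1 = 14
i=1: 14 = 2·5 + 4 (b=5); 5→6: 2·6 + 4 = 16; 16−1 = 15
i=2: 15 = 2·6 + 3 (b=6); 6→7: 2·7 + 3 = 17; 17−1 = 16
i=3: 16 = 2·7 + 2 (b=7); 7→8: 2·8 + 2 = 18; 18−1 = 17
i=4: 17 = 2·8 + 1 (b=8); 8→9: 2·9 + 1 = 19; 19−1 = 18

2·8 + 1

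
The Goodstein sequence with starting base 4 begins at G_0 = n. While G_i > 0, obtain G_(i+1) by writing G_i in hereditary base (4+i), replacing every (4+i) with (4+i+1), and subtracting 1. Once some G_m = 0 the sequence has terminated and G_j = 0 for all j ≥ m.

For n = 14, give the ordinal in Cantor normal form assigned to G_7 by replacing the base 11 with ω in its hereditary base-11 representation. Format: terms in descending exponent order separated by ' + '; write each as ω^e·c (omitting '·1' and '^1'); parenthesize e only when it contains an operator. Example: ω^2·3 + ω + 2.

(0) 14|_4 = 3·4 + 2 ↦ 3·5 + 2|_5 = 17 ⇒ 16
(1) 16|_5 = 3·5 + 1 ↦ 3·6 + 1|_6 = 19 ⇒ 18
(2) 18|_6 = 3·6 ↦ 3·7|_7 = 21 ⇒ 20
(3) 20|_7 = 2·7 + 6 ↦ 2·8 + 6|_8 = 22 ⇒ 21
(4) 21|_8 = 2·8 + 5 ↦ 2·9 + 5|_9 = 23 ⇒ 22
(5) 22|_9 = 2·9 + 4 ↦ 2·10 + 4|_10 = 24 ⇒ 23
(6) 23|_10 = 2·10 + 3 ↦ 2·11 + 3|_11 = 25 ⇒ 24

ω·2 + 2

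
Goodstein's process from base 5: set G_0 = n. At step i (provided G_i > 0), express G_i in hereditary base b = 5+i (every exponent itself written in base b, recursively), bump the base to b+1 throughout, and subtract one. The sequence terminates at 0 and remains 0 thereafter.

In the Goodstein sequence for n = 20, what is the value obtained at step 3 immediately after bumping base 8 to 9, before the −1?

(0) 20|_5 = 4·5 ↦ 4·6|_6 = 24 ⇒ 23
(1) 23|_6 = 3·6 + 5 ↦ 3·7 + 5|_7 = 26 ⇒ 25
(2) 25|_7 = 3·7 + 4 ↦ 3·8 + 4|_8 = 28 ⇒ 27

30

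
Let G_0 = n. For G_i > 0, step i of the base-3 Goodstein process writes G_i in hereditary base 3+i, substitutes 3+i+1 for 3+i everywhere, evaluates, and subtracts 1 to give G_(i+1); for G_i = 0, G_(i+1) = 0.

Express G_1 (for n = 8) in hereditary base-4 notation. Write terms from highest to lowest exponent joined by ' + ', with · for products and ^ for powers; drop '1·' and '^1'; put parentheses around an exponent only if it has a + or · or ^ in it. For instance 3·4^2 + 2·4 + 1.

2·4 + 1

G_0 = 8. HB_3(8) = 2·3 + 2. Bump = 10. G_1 = 9.
G_1 = 9. HB_4(9) = 2·4 + 1. Bump = 11. G_2 = 10.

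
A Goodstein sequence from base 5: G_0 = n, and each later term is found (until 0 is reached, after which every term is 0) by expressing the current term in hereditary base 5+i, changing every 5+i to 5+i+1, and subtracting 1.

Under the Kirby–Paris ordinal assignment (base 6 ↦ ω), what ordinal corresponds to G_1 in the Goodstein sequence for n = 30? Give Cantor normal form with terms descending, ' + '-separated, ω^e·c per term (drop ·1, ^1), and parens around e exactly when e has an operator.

step 0: 30 = 5^2 + 5; sub 6 for 5: 6^2 + 6; = 42; G_1 = 42−1 = 41
step 1: 41 = 6^2 + 5; sub 7 for 6: 7^2 + 5; = 54; G_2 = 54−1 = 53

ω^2 + 5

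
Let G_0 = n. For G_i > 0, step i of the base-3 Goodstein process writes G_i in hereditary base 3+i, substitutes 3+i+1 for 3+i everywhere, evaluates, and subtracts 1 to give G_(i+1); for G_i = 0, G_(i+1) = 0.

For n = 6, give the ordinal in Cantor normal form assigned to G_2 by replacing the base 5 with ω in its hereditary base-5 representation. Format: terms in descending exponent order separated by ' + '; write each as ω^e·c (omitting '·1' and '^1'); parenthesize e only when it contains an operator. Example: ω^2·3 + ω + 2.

i=0: 6 = 2·3 (b=3); 3→4: 2·4 = 8; 8−1 = 7
i=1: 7 = 4 + 3 (b=4); 4→5: 5 + 3 = 8; 8−1 = 7
i=2: 7 = 5 + 2 (b=5); 5→6: 6 + 2 = 8; 8−1 = 7

ω + 2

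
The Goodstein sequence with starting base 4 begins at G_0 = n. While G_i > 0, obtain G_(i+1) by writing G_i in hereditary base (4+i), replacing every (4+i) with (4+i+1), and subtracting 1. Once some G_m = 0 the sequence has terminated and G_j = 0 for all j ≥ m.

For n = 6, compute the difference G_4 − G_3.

G_0=6  [base 4] 4 + 2  →[4↦5]→  5 + 2 = 7  −1 ⇒ G_1=6
G_1=6  [base 5] 5 + 1  →[5↦6]→  6 + 1 = 7  −1 ⇒ G_2=6
G_2=6  [base 6] 6  →[6↦7]→  7 = 7  −1 ⇒ G_3=6
G_3=6  [base 7] 6  →[7↦8]→  6 = 6  −1 ⇒ G_4=5

-1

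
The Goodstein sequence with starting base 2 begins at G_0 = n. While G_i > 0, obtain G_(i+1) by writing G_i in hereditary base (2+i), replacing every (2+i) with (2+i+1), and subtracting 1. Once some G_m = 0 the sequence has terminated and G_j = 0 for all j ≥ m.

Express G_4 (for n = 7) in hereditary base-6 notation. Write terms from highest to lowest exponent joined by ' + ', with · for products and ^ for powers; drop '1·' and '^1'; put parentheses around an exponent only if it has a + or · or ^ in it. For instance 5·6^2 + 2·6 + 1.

i=0: 7 = 2^2 + 2 + 1 (b=2); 2→3: 3^3 + 3 + 1 = 31; 31−1 = 30
i=1: 30 = 3^3 + 3 (b=3); 3→4: 4^4 + 4 = 260; 260−1 = 259
i=2: 259 = 4^4 + 3 (b=4); 4→5: 5^5 + 3 = 3128; 3128−1 = 3127
i=3: 3127 = 5^5 + 2 (b=5); 5→6: 6^6 + 2 = 46658; 46658−1 = 46657

6^6 + 1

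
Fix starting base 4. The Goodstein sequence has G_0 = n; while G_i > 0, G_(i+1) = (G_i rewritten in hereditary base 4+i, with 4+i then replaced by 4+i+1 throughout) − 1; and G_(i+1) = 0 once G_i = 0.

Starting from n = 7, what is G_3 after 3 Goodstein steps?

7

7 —HB4→ 4 + 3 —bump→ 5 + 3 = 8 —(−1)→ 7
7 —HB5→ 5 + 2 —bump→ 6 + 2 = 8 —(−1)→ 7
7 —HB6→ 6 + 1 —bump→ 7 + 1 = 8 —(−1)→ 7
7 —HB7→ 7 —bump→ 8 = 8 —(−1)→ 7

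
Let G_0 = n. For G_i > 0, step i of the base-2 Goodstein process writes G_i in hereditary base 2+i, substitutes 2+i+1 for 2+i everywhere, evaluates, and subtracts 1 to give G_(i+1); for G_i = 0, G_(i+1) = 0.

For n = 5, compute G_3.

(0) 5|_2 = 2^2 + 1 ↦ 3^3 + 1|_3 = 28 ⇒ 27
(1) 27|_3 = 3^3 ↦ 4^4|_4 = 256 ⇒ 255
(2) 255|_4 = 3·4^3 + 3·4^2 + 3·4 + 3 ↦ 3·5^3 + 3·5^2 + 3·5 + 3|_5 = 468 ⇒ 467
(3) 467|_5 = 3·5^3 + 3·5^2 + 3·5 + 2 ↦ 3·6^3 + 3·6^2 + 3·6 + 2|_6 = 776 ⇒ 775

467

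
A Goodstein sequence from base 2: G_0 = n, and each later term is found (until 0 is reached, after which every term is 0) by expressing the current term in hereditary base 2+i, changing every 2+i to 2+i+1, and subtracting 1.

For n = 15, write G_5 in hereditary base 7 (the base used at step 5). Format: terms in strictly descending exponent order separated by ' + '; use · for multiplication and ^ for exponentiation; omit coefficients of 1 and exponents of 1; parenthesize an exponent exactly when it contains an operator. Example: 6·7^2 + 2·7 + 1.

7^(7 + 1) + 7^7

step 0: 15 = 2^(2 + 1) + 2^2 + 2 + 1; sub 3 for 2: 3^(3 + 1) + 3^3 + 3 + 1; = 112; G_1 = 112−1 = 111
step 1: 111 = 3^(3 + 1) + 3^3 + 3; sub 4 for 3: 4^(4 + 1) + 4^4 + 4; = 1284; G_2 = 1284−1 = 1283
step 2: 1283 = 4^(4 + 1) + 4^4 + 3; sub 5 for 4: 5^(5 + 1) + 5^5 + 3; = 18753; G_3 = 18753−1 = 18752
step 3: 18752 = 5^(5 + 1) + 5^5 + 2; sub 6 for 5: 6^(6 + 1) + 6^6 + 2; = 326594; G_4 = 326594−1 = 326593
step 4: 326593 = 6^(6 + 1) + 6^6 + 1; sub 7 for 6: 7^(7 + 1) + 7^7 + 1; = 6588345; G_5 = 6588345−1 = 6588344
step 5: 6588344 = 7^(7 + 1) + 7^7; sub 8 for 7: 8^(8 + 1) + 8^8; = 150994944; G_6 = 150994944−1 = 150994943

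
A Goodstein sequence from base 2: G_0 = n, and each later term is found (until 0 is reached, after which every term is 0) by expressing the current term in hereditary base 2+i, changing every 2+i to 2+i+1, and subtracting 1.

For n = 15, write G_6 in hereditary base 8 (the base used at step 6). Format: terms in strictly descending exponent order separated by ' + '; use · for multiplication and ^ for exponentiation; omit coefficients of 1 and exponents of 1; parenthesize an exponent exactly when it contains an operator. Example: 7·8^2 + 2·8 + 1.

8^(8 + 1) + 7·8^7 + 7·8^6 + 7·8^5 + 7·8^4 + 7·8^3 + 7·8^2 + 7·8 + 7

15 —HB2→ 2^(2 + 1) + 2^2 + 2 + 1 —bump→ 3^(3 + 1) + 3^3 + 3 + 1 = 112 —(−1)→ 111
111 —HB3→ 3^(3 + 1) + 3^3 + 3 —bump→ 4^(4 + 1) + 4^4 + 4 = 1284 —(−1)→ 1283
1283 —HB4→ 4^(4 + 1) + 4^4 + 3 —bump→ 5^(5 + 1) + 5^5 + 3 = 18753 —(−1)→ 18752
18752 —HB5→ 5^(5 + 1) + 5^5 + 2 —bump→ 6^(6 + 1) + 6^6 + 2 = 326594 —(−1)→ 326593
326593 —HB6→ 6^(6 + 1) + 6^6 + 1 —bump→ 7^(7 + 1) + 7^7 + 1 = 6588345 —(−1)→ 6588344
6588344 —HB7→ 7^(7 + 1) + 7^7 —bump→ 8^(8 + 1) + 8^8 = 150994944 —(−1)→ 150994943
150994943 —HB8→ 8^(8 + 1) + 7·8^7 + 7·8^6 + 7·8^5 + 7·8^4 + 7·8^3 + 7·8^2 + 7·8 + 7 —bump→ 9^(9 + 1) + 7·9^7 + 7·9^6 + 7·9^5 + 7·9^4 + 7·9^3 + 7·9^2 + 7·9 + 7 = 3524450281 —(−1)→ 3524450280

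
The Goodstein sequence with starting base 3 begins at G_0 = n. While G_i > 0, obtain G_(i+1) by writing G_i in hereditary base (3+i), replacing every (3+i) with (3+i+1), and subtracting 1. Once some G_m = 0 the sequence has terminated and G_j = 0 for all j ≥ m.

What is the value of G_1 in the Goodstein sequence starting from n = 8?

[0] 8 ≡ 2·3 + 2 (base 3). Lift 4: 10. −1: 9.
[1] 9 ≡ 2·4 + 1 (base 4). Lift 5: 11. −1: 10.

9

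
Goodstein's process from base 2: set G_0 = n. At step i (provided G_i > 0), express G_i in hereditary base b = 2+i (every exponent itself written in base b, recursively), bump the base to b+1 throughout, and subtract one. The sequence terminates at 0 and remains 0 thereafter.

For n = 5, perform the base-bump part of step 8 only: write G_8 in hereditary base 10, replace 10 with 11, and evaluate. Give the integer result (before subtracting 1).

5 —HB2→ 2^2 + 1 —bump→ 3^3 + 1 = 28 —(−1)→ 27
27 —HB3→ 3^3 —bump→ 4^4 = 256 —(−1)→ 255
255 —HB4→ 3·4^3 + 3·4^2 + 3·4 + 3 —bump→ 3·5^3 + 3·5^2 + 3·5 + 3 = 468 —(−1)→ 467
467 —HB5→ 3·5^3 + 3·5^2 + 3·5 + 2 —bump→ 3·6^3 + 3·6^2 + 3·6 + 2 = 776 —(−1)→ 775
775 —HB6→ 3·6^3 + 3·6^2 + 3·6 + 1 —bump→ 3·7^3 + 3·7^2 + 3·7 + 1 = 1198 —(−1)→ 1197
1197 —HB7→ 3·7^3 + 3·7^2 + 3·7 —bump→ 3·8^3 + 3·8^2 + 3·8 = 1752 —(−1)→ 1751
1751 —HB8→ 3·8^3 + 3·8^2 + 2·8 + 7 —bump→ 3·9^3 + 3·9^2 + 2·9 + 7 = 2455 —(−1)→ 2454
2454 —HB9→ 3·9^3 + 3·9^2 + 2·9 + 6 —bump→ 3·10^3 + 3·10^2 + 2·10 + 6 = 3326 —(−1)→ 3325

4383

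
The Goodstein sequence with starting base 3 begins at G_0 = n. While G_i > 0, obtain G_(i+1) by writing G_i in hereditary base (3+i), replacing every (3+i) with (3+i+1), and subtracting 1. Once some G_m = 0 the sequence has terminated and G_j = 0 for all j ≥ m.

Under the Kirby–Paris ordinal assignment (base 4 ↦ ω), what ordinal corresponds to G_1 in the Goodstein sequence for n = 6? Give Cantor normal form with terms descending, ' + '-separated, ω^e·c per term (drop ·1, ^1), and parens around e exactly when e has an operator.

ω + 3

step 0: 6 = 2·3; sub 4 for 3: 2·4; = 8; G_1 = 8−1 = 7
step 1: 7 = 4 + 3; sub 5 for 4: 5 + 3; = 8; G_2 = 8−1 = 7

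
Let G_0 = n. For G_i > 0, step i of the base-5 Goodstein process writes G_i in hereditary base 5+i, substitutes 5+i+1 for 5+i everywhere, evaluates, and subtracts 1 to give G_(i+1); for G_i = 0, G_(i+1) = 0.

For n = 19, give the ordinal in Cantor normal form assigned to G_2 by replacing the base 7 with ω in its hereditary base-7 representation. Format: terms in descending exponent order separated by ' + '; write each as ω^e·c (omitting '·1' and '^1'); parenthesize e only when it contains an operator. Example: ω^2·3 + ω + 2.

[0] 19 ≡ 3·5 + 4 (base 5). Lift 6: 22. −1: 21.
[1] 21 ≡ 3·6 + 3 (base 6). Lift 7: 24. −1: 23.
[2] 23 ≡ 3·7 + 2 (base 7). Lift 8: 26. −1: 25.

ω·3 + 2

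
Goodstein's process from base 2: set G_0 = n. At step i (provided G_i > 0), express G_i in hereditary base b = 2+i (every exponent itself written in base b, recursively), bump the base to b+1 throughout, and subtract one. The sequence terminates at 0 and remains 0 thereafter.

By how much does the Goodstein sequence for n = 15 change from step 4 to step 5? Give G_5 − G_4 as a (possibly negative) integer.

G_0 = 15. HB_2(15) = 2^(2 + 1) + 2^2 + 2 + 1. Bump = 112. G_1 = 111.
G_1 = 111. HB_3(111) = 3^(3 + 1) + 3^3 + 3. Bump = 1284. G_2 = 1283.
G_2 = 1283. HB_4(1283) = 4^(4 + 1) + 4^4 + 3. Bump = 18753. G_3 = 18752.
G_3 = 18752. HB_5(18752) = 5^(5 + 1) + 5^5 + 2. Bump = 326594. G_4 = 326593.
G_4 = 326593. HB_6(326593) = 6^(6 + 1) + 6^6 + 1. Bump = 6588345. G_5 = 6588344.

6261751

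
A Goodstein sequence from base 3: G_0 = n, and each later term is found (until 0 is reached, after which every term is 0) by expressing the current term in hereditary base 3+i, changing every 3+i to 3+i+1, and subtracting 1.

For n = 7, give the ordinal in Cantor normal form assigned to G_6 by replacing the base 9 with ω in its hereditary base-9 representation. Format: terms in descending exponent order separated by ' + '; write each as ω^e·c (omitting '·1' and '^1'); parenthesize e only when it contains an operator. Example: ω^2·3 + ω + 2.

G_0=7  [base 3] 2·3 + 1  →[3↦4]→  2·4 + 1 = 9  −1 ⇒ G_1=8
G_1=8  [base 4] 2·4  →[4↦5]→  2·5 = 10  −1 ⇒ G_2=9
G_2=9  [base 5] 5 + 4  →[5↦6]→  6 + 4 = 10  −1 ⇒ G_3=9
G_3=9  [base 6] 6 + 3  →[6↦7]→  7 + 3 = 10  −1 ⇒ G_4=9
G_4=9  [base 7] 7 + 2  →[7↦8]→  8 + 2 = 10  −1 ⇒ G_5=9
G_5=9  [base 8] 8 + 1  →[8↦9]→  9 + 1 = 10  −1 ⇒ G_6=9
G_6=9  [base 9] 9  →[9↦10]→  10 = 10  −1 ⇒ G_7=9

ω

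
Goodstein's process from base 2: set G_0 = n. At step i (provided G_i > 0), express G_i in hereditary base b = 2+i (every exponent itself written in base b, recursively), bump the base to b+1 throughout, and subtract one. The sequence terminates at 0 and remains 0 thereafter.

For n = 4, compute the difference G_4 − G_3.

23

base 2: 4 = 2^2; at 3: 3^3 = 27; next = 26
base 3: 26 = 2·3^2 + 2·3 + 2; at 4: 2·4^2 + 2·4 + 2 = 42; next = 41
base 4: 41 = 2·4^2 + 2·4 + 1; at 5: 2·5^2 + 2·5 + 1 = 61; next = 60
base 5: 60 = 2·5^2 + 2·5; at 6: 2·6^2 + 2·6 = 84; next = 83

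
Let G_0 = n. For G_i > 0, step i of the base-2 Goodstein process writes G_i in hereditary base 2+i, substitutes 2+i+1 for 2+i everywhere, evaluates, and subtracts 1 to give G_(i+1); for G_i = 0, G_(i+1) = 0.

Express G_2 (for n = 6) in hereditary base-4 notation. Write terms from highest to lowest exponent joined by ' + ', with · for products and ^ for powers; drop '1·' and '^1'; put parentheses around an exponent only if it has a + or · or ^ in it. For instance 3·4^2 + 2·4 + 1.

i=0: 6 = 2^2 + 2 (b=2); 2→3: 3^3 + 3 = 30; 30−1 = 29
i=1: 29 = 3^3 + 2 (b=3); 3→4: 4^4 + 2 = 258; 258−1 = 257
i=2: 257 = 4^4 + 1 (b=4); 4→5: 5^5 + 1 = 3126; 3126−1 = 3125

4^4 + 1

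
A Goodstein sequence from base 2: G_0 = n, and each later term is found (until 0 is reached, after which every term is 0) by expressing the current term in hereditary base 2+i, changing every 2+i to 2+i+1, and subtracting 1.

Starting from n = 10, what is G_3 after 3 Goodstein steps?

(0) 10|_2 = 2^(2 + 1) + 2 ↦ 3^(3 + 1) + 3|_3 = 84 ⇒ 83
(1) 83|_3 = 3^(3 + 1) + 2 ↦ 4^(4 + 1) + 2|_4 = 1026 ⇒ 1025
(2) 1025|_4 = 4^(4 + 1) + 1 ↦ 5^(5 + 1) + 1|_5 = 15626 ⇒ 15625
(3) 15625|_5 = 5^(5 + 1) ↦ 6^(6 + 1)|_6 = 279936 ⇒ 279935

15625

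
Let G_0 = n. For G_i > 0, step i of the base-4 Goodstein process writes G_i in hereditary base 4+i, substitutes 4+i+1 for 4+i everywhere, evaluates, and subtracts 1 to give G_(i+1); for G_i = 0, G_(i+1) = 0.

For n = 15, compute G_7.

(0) 15|_4 = 3·4 + 3 ↦ 3·5 + 3|_5 = 18 ⇒ 17
(1) 17|_5 = 3·5 + 2 ↦ 3·6 + 2|_6 = 20 ⇒ 19
(2) 19|_6 = 3·6 + 1 ↦ 3·7 + 1|_7 = 22 ⇒ 21
(3) 21|_7 = 3·7 ↦ 3·8|_8 = 24 ⇒ 23
(4) 23|_8 = 2·8 + 7 ↦ 2·9 + 7|_9 = 25 ⇒ 24
(5) 24|_9 = 2·9 + 6 ↦ 2·10 + 6|_10 = 26 ⇒ 25
(6) 25|_10 = 2·10 + 5 ↦ 2·11 + 5|_11 = 27 ⇒ 26
(7) 26|_11 = 2·11 + 4 ↦ 2·12 + 4|_12 = 28 ⇒ 27

26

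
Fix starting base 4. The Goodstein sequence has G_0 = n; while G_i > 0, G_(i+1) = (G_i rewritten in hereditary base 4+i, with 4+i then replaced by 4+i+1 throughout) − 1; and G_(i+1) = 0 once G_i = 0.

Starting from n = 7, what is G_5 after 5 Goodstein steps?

6

step 0: 7 = 4 + 3; sub 5 for 4: 5 + 3; = 8; G_1 = 8−1 = 7
step 1: 7 = 5 + 2; sub 6 for 5: 6 + 2; = 8; G_2 = 8−1 = 7
step 2: 7 = 6 + 1; sub 7 for 6: 7 + 1; = 8; G_3 = 8−1 = 7
step 3: 7 = 7; sub 8 for 7: 8; = 8; G_4 = 8−1 = 7
step 4: 7 = 7; sub 9 for 8: 7; = 7; G_5 = 7−1 = 6
step 5: 6 = 6; sub 10 for 9: 6; = 6; G_6 = 6−1 = 5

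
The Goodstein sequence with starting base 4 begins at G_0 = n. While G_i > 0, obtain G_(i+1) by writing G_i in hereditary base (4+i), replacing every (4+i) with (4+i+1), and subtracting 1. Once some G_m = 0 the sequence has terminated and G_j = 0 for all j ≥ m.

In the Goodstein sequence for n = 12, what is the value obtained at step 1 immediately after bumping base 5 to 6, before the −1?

[0] 12 ≡ 3·4 (base 4). Lift 5: 15. −1: 14.
[1] 14 ≡ 2·5 + 4 (base 5). Lift 6: 16. −1: 15.

16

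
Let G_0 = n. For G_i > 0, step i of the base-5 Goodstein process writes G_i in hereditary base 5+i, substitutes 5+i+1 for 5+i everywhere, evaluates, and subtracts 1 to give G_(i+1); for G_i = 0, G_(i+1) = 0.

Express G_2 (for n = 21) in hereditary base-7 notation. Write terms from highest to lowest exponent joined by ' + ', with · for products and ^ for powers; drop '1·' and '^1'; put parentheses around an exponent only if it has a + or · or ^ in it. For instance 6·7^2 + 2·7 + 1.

step 0: 21 = 4·5 + 1; sub 6 for 5: 4·6 + 1; = 25; G_1 = 25−1 = 24
step 1: 24 = 4·6; sub 7 for 6: 4·7; = 28; G_2 = 28−1 = 27
step 2: 27 = 3·7 + 6; sub 8 for 7: 3·8 + 6; = 30; G_3 = 30−1 = 29

3·7 + 6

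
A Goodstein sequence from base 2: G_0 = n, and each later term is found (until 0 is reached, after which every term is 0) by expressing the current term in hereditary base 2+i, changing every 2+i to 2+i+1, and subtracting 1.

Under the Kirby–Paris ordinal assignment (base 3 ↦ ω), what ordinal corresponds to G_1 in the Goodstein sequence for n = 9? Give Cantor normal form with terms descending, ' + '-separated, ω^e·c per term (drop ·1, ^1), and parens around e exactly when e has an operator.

ω^(ω + 1)

G_0=9  [base 2] 2^(2 + 1) + 1  →[2↦3]→  3^(3 + 1) + 1 = 82  −1 ⇒ G_1=81
G_1=81  [base 3] 3^(3 + 1)  →[3↦4]→  4^(4 + 1) = 1024  −1 ⇒ G_2=1023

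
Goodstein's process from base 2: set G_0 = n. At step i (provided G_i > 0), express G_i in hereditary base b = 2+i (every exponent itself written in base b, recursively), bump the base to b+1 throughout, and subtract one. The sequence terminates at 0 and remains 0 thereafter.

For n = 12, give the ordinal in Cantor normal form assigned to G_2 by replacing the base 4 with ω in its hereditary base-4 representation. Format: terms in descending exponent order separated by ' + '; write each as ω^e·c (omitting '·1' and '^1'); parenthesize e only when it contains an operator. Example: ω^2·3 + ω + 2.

ω^(ω + 1) + ω^2·2 + ω·2 + 1

step 0: 12 = 2^(2 + 1) + 2^2; sub 3 for 2: 3^(3 + 1) + 3^3; = 108; G_1 = 108−1 = 107
step 1: 107 = 3^(3 + 1) + 2·3^2 + 2·3 + 2; sub 4 for 3: 4^(4 + 1) + 2·4^2 + 2·4 + 2; = 1066; G_2 = 1066−1 = 1065
step 2: 1065 = 4^(4 + 1) + 2·4^2 + 2·4 + 1; sub 5 for 4: 5^(5 + 1) + 2·5^2 + 2·5 + 1; = 15686; G_3 = 15686−1 = 15685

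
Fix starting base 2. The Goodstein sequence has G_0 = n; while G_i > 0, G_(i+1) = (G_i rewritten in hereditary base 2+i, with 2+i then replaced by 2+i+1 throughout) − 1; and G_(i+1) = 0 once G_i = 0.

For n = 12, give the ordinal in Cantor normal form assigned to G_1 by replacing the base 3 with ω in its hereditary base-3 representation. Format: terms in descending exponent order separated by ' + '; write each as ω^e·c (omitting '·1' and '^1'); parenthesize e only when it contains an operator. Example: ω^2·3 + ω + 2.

ω^(ω + 1) + ω^2·2 + ω·2 + 2

(0) 12|_2 = 2^(2 + 1) + 2^2 ↦ 3^(3 + 1) + 3^3|_3 = 108 ⇒ 107
(1) 107|_3 = 3^(3 + 1) + 2·3^2 + 2·3 + 2 ↦ 4^(4 + 1) + 2·4^2 + 2·4 + 2|_4 = 1066 ⇒ 1065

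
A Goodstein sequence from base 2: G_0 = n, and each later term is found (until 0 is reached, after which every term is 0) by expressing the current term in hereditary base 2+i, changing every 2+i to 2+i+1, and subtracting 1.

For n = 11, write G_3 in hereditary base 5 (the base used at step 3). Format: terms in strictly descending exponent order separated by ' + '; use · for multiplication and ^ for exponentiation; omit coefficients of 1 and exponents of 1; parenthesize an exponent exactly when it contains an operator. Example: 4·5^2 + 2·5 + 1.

[0] 11 ≡ 2^(2 + 1) + 2 + 1 (base 2). Lift 3: 85. −1: 84.
[1] 84 ≡ 3^(3 + 1) + 3 (base 3). Lift 4: 1028. −1: 1027.
[2] 1027 ≡ 4^(4 + 1) + 3 (base 4). Lift 5: 15628. −1: 15627.

5^(5 + 1) + 2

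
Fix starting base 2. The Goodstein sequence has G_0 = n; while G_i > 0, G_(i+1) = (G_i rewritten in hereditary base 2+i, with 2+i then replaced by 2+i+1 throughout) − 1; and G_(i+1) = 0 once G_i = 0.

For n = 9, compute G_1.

base 2: 9 = 2^(2 + 1) + 1; at 3: 3^(3 + 1) + 1 = 82; next = 81
base 3: 81 = 3^(3 + 1); at 4: 4^(4 + 1) = 1024; next = 1023

81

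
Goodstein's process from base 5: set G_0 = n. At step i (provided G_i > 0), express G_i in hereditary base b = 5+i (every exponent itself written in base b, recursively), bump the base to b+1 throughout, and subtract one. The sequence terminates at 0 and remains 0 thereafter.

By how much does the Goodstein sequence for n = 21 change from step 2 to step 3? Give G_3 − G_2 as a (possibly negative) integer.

2

step 0: 21 = 4·5 + 1; sub 6 for 5: 4·6 + 1; = 25; G_1 = 25−1 = 24
step 1: 24 = 4·6; sub 7 for 6: 4·7; = 28; G_2 = 28−1 = 27
step 2: 27 = 3·7 + 6; sub 8 for 7: 3·8 + 6; = 30; G_3 = 30−1 = 29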